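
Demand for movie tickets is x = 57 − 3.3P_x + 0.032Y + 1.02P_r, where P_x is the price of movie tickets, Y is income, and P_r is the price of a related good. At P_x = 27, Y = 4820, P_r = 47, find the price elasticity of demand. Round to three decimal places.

-0.524

x = 57 − 3.3(27) + 0.032(4820) + 1.02(47) = 57 − 89.1 + 154.24 + 47.94 = 170.08.
∂x/∂P_x = −3.3, so E_p = (−3.3)·(27/170.08) ≈ -0.524.
|E_p| < 1: demand is inelastic.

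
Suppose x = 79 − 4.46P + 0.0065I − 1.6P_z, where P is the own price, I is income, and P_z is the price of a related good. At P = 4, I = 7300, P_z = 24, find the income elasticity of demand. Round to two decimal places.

0.68

Substituting, x = 79 − 4.46(4) + 0.0065(7300) − 1.6(24) = 79 − 17.84 + 47.45 − 38.4 = 70.21.
∂x/∂I = +0.0065, so E_I = 0.0065·(7300/70.21) ≈ 0.68.
E_I ∈ (0,1): normal good (necessity).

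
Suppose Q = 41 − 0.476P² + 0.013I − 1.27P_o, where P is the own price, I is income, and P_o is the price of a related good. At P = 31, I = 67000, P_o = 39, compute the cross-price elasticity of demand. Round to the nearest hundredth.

-0.12

Q = 41 − 0.476(31)² + 0.013(67000) − 1.27(39) = 41 − 457.436 + 871 − 49.53 = 405.034.
∂Q/∂P_o = −1.27, so E_xy = -1.27·(39/405.034) ≈ -0.12.
E_xy < 0: the goods are complements.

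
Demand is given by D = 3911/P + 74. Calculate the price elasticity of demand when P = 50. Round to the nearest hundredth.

At P = 50, D = 152.22.
dD/dP = −3911/P² = −1.5644.
Point elasticity E = (dD/dP)·(P/D) = -1.5644 × 50/152.22 ≈ -0.51.
|E| < 1, so demand is inelastic at this price.

-0.51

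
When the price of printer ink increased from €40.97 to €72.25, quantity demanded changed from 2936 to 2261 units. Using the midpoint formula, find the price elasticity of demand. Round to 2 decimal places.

-0.47

%Δq = (2261 − 2936)/[(2936 + 2261)/2] = -675/2598.5 ≈ -0.2598.
%ΔP = (72.25 − 40.97)/[(40.97 + 72.25)/2] = 31.28/56.61 ≈ 0.5526.
Arc elasticity E = %Δq/%ΔP ≈ -0.2598/0.5526 ≈ -0.47.
|E| < 1: demand is inelastic over this range.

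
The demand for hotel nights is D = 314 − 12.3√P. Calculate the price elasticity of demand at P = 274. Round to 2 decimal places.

At P = 274, D = 110.3988.
dD/dP = −12.3/(2√P) = −12.3/(2·16.5529).
Point elasticity E = (dD/dP)·(P/D) = -0.3715 × 274/110.3988 ≈ -0.92.
|E| < 1, so demand is inelastic at this price.

-0.92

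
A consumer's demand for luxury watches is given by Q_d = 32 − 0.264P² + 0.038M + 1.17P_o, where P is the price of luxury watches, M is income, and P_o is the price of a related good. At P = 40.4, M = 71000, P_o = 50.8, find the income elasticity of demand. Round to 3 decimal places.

1.144

Substituting, Q_d = 32 − 0.264(40.4)² + 0.038(71000) + 1.17(50.8) = 32 − 430.8902 + 2698 + 59.436 = 2358.5458.
∂Q_d/∂M = +0.038, so E_I = 0.038·(71000/2358.5458) ≈ 1.144.
E_I > 1: normal good (luxury).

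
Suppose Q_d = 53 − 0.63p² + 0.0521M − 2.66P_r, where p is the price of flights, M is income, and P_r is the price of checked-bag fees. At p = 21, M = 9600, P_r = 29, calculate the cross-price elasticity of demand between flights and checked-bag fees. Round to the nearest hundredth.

First evaluate Q_d: 53 − 0.63(21)² + 0.0521(9600) − 2.66(29) = 53 − 277.83 + 500.16 − 77.14 = 198.19.
∂Q_d/∂P_r = −2.66, so E_xy = -2.66·(29/198.19) ≈ -0.39.
E_xy < 0: the goods are complements.

-0.39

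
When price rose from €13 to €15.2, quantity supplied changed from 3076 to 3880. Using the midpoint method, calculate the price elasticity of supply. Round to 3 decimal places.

%ΔQ = (3880 − 3076)/[(3076 + 3880)/2] = 804/3478 ≈ 0.2312.
%Δp = (15.2 − 13)/[(13 + 15.2)/2] = 2.2/14.1 ≈ 0.1560.
Arc elasticity E = %ΔQ/%Δp ≈ 0.2312/0.1560 ≈ 1.482.
|E| > 1: supply is elastic over this range.

1.482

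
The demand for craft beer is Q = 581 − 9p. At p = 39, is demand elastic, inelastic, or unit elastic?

elastic

At p = 39, Q = 230.
dQ/dp = −9.
Point elasticity E = (dQ/dp)·(p/Q) = -9 × 39/230 ≈ -1.526.
|E| ≈ 1.526 > 1, so demand is elastic.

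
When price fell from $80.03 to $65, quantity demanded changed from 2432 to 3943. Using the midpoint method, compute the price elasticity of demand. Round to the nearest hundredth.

-2.29

%ΔQ = (3943 − 2432)/[(2432 + 3943)/2] = 1511/3187.5 ≈ 0.4740.
%ΔP = (65 − 80.03)/[(80.03 + 65)/2] = -15.03/72.515 ≈ -0.2073.
Arc elasticity E = %ΔQ/%ΔP ≈ 0.4740/-0.2073 ≈ -2.29.
|E| > 1: demand is elastic over this range.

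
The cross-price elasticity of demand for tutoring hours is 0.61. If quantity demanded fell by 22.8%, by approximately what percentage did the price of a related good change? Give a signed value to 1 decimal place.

-37.4

%ΔQ ≈ E × %ΔP_y ⇒ %ΔP_y = %ΔQ / E = (-22.8%)/(0.61) ≈ -37.4%.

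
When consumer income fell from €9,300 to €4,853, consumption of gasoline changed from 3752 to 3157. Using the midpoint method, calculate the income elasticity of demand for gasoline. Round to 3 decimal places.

0.274

%ΔQ = (3157 − 3752)/[(3752+3157)/2] = -595/3454.5 ≈ -0.1722.
%ΔM = (4,853 − 9,300)/[(9,300+4,853)/2] = -4447/7076.5 ≈ -0.6284.
E_I = %ΔQ/%ΔM ≈ 0.274.
E_I ∈ (0,1): normal good (necessity).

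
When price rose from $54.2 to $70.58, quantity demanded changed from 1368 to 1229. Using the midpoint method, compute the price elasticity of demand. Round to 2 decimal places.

%Δq = (1229 − 1368)/[(1368 + 1229)/2] = -139/1298.5 ≈ -0.1070.
%Δp = (70.58 − 54.2)/[(54.2 + 70.58)/2] = 16.38/62.39 ≈ 0.2625.
Arc elasticity E = %Δq/%Δp ≈ -0.1070/0.2625 ≈ -0.41.
|E| < 1: demand is inelastic over this range.

-0.41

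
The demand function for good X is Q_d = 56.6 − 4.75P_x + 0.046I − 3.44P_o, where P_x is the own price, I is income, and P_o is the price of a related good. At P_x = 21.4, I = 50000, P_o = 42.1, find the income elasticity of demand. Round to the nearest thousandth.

1.090

First evaluate Q_d: 56.6 − 4.75(21.4) + 0.046(50000) − 3.44(42.1) = 56.6 − 101.65 + 2300 − 144.824 = 2110.126.
∂Q_d/∂I = +0.046, so E_I = 0.046·(50000/2110.126) ≈ 1.090.
E_I > 1: normal good (luxury).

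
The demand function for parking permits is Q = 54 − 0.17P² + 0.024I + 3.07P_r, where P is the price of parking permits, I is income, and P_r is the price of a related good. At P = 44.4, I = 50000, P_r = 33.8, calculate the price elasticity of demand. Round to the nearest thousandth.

Q = 54 − 0.17(44.4)² + 0.024(50000) + 3.07(33.8) = 54 − 335.1312 + 1200 + 103.766 = 1022.6348.
∂Q/∂P = −2·0.17·P = -15.096, so E_p = -15.096·(44.4/1022.6348) ≈ -0.655.
|E_p| < 1: demand is inelastic.

-0.655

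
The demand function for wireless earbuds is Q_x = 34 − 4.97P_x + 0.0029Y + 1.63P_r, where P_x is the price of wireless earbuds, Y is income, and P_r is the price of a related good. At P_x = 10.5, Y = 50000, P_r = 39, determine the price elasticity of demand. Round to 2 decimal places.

Q_x = 34 − 4.97(10.5) + 0.0029(50000) + 1.63(39) = 34 − 52.185 + 145 + 63.57 = 190.385.
∂Q_x/∂P_x = −4.97, so E_p = (−4.97)·(10.5/190.385) ≈ -0.27.
|E_p| < 1: demand is inelastic.

-0.27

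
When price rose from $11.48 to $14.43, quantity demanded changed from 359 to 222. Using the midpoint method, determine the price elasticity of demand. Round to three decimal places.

%ΔQ = (222 − 359)/[(359 + 222)/2] = -137/290.5 ≈ -0.4716.
%Δp = (14.43 − 11.48)/[(11.48 + 14.43)/2] = 2.95/12.955 ≈ 0.2277.
Arc elasticity E = %ΔQ/%Δp ≈ -0.4716/0.2277 ≈ -2.071.
|E| > 1: demand is elastic over this range.

-2.071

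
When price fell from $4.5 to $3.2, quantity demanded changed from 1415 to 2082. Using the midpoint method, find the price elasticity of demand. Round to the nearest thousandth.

-1.130

%ΔQ = (2082 − 1415)/[(1415 + 2082)/2] = 667/1748.5 ≈ 0.3815.
%ΔP = (3.2 − 4.5)/[(4.5 + 3.2)/2] = -1.3/3.85 ≈ -0.3377.
Arc elasticity E = %ΔQ/%ΔP ≈ 0.3815/-0.3377 ≈ -1.130.
|E| > 1: demand is elastic over this range.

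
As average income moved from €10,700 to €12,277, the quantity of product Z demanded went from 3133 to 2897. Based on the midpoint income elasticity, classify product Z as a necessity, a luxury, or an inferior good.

inferior

%ΔQ = (2897 − 3133)/[(3133+2897)/2] = -236/3015 ≈ -0.0783.
%ΔI = (12,277 − 10,700)/[(10,700+12,277)/2] = 1577/11488.5 ≈ 0.1373.
E_I = %ΔQ/%ΔI ≈ -0.570.
E_I < 0: inferior good.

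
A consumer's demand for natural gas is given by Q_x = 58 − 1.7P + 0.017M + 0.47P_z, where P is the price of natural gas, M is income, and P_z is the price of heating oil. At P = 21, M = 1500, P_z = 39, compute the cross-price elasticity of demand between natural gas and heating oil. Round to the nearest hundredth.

0.28

Substituting, Q_x = 58 − 1.7(21) + 0.017(1500) + 0.47(39) = 58 − 35.7 + 25.5 + 18.33 = 66.13.
∂Q_x/∂P_z = +0.47, so E_xy = 0.47·(39/66.13) ≈ 0.28.
E_xy > 0: the goods are substitutes.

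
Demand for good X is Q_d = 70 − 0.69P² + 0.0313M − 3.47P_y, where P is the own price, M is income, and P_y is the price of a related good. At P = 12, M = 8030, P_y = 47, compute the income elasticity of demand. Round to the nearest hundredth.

4.27

Substituting, Q_d = 70 − 0.69(12)² + 0.0313(8030) − 3.47(47) = 70 − 99.36 + 251.339 − 163.09 = 58.889.
∂Q_d/∂M = +0.0313, so E_I = 0.0313·(8030/58.889) ≈ 4.27.
E_I > 1: normal good (luxury).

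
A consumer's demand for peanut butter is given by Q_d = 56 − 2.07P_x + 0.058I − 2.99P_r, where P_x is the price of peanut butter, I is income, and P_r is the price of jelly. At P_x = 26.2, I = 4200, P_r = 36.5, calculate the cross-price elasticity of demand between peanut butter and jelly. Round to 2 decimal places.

-0.80

At the given point, Q_d = 56 − 2.07(26.2) + 0.058(4200) − 2.99(36.5) = 56 − 54.234 + 243.6 − 109.135 = 136.231.
∂Q_d/∂P_r = −2.99, so E_xy = -2.99·(36.5/136.231) ≈ -0.80.
E_xy < 0: the goods are complements.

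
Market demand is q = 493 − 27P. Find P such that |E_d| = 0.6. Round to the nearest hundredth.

Set −bP/(a − bP) = −0.6 ⇒ bP = 0.6(a − bP) ⇒ bP(1+0.6) = 0.6·a.
P = 0.6·493/(27·1.6) ≈ 6.85.

6.85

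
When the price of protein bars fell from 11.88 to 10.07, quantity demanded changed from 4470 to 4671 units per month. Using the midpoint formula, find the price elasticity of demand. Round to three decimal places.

%Δq = (4671 − 4470)/[(4470 + 4671)/2] = 201/4570.5 ≈ 0.0440.
%ΔP = (10.07 − 11.88)/[(11.88 + 10.07)/2] = -1.81/10.975 ≈ -0.1649.
Arc elasticity E = %Δq/%ΔP ≈ 0.0440/-0.1649 ≈ -0.267.
|E| < 1: demand is inelastic over this range.

-0.267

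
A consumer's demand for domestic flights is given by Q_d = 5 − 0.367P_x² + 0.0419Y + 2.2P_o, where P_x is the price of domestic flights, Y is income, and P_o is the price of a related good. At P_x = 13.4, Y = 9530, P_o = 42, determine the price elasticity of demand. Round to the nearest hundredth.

First evaluate Q_d: 5 − 0.367(13.4)² + 0.0419(9530) + 2.2(42) = 5 − 65.8985 + 399.307 + 92.4 = 430.8085.
∂Q_d/∂P_x = −2·0.367·P_x = -9.8356, so E_p = -9.8356·(13.4/430.8085) ≈ -0.31.
|E_p| < 1: demand is inelastic.

-0.31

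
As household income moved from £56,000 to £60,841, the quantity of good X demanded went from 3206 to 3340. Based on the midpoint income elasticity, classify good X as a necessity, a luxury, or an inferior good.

%ΔQ = (3340 − 3206)/[(3206+3340)/2] = 134/3273 ≈ 0.0409.
%ΔY = (60,841 − 56,000)/[(56,000+60,841)/2] = 4841/58420.5 ≈ 0.0829.
E_I = %ΔQ/%ΔY ≈ 0.494.
E_I ∈ (0,1): normal good (necessity).

necessity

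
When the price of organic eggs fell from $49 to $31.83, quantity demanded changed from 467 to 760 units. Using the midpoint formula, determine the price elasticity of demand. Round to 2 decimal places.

%Δq = (760 − 467)/[(467 + 760)/2] = 293/613.5 ≈ 0.4776.
%Δp = (31.83 − 49)/[(49 + 31.83)/2] = -17.17/40.415 ≈ -0.4248.
Arc elasticity E = %Δq/%Δp ≈ 0.4776/-0.4248 ≈ -1.12.
|E| > 1: demand is elastic over this range.

-1.12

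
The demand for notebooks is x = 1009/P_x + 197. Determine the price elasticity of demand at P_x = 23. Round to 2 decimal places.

-0.18

At P_x = 23, x = 240.8696.
dx/dP_x = −1009/P_x² = −1.9074.
Point elasticity E = (dx/dP_x)·(P_x/x) = -1.9074 × 23/240.8696 ≈ -0.18.
|E| < 1, so demand is inelastic at this price.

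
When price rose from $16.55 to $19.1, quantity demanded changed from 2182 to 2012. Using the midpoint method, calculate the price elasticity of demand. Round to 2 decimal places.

%Δq = (2012 − 2182)/[(2182 + 2012)/2] = -170/2097 ≈ -0.0811.
%Δp = (19.1 − 16.55)/[(16.55 + 19.1)/2] = 2.55/17.825 ≈ 0.1431.
Arc elasticity E = %Δq/%Δp ≈ -0.0811/0.1431 ≈ -0.57.
|E| < 1: demand is inelastic over this range.

-0.57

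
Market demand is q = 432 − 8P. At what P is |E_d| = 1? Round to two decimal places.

For linear demand q = a − bP, E = −bP/(a − bP). |E| = 1 ⇒ bP = a − bP ⇒ P = a/(2b).
P = 432/(2·8) = 27.00.

27.00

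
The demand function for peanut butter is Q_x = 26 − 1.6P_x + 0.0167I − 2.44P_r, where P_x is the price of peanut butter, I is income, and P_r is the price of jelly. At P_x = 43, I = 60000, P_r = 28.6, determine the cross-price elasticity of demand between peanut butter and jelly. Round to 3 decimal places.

Substituting, Q_x = 26 − 1.6(43) + 0.0167(60000) − 2.44(28.6) = 26 − 68.8 + 1002 − 69.784 = 889.416.
∂Q_x/∂P_r = −2.44, so E_xy = -2.44·(28.6/889.416) ≈ -0.078.
E_xy < 0: the goods are complements.

-0.078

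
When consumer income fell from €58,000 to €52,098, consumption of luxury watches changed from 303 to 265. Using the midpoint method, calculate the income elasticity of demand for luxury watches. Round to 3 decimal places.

1.248

%ΔQ = (265 − 303)/[(303+265)/2] = -38/284 ≈ -0.1338.
%ΔI = (52,098 − 58,000)/[(58,000+52,098)/2] = -5902/55049 ≈ -0.1072.
E_I = %ΔQ/%ΔI ≈ 1.248.
E_I > 1: normal good (luxury).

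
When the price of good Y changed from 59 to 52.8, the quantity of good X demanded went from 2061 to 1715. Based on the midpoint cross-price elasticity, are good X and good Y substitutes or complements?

%ΔQ_x = (1715 − 2061)/[(2061+1715)/2] = -346/1888 ≈ -0.1833.
%ΔP_y = (52.8 − 59)/[(59+52.8)/2] ≈ -0.1109.
E_xy = -0.1833/-0.1109 ≈ 1.652.
E_xy > 0, so the goods are substitutes.

substitutes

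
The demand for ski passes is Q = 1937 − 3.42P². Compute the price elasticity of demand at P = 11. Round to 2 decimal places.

At P = 11, Q = 1523.18.
dQ/dP = −2·3.42·P = −75.24.
Point elasticity E = (dQ/dP)·(P/Q) = -75.24 × 11/1523.18 ≈ -0.54.
|E| < 1, so demand is inelastic at this price.

-0.54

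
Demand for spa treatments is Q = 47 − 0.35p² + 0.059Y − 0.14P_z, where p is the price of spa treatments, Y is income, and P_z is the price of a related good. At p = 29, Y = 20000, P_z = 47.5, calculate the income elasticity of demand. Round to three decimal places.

1.274

First evaluate Q: 47 − 0.35(29)² + 0.059(20000) − 0.14(47.5) = 47 − 294.35 + 1180 − 6.65 = 926.
∂Q/∂Y = +0.059, so E_I = 0.059·(20000/926) ≈ 1.274.
E_I > 1: normal good (luxury).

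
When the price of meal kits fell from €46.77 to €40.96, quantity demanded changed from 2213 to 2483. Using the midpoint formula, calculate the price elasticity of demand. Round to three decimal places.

%Δq = (2483 − 2213)/[(2213 + 2483)/2] = 270/2348 ≈ 0.1150.
%ΔP = (40.96 − 46.77)/[(46.77 + 40.96)/2] = -5.81/43.865 ≈ -0.1325.
Arc elasticity E = %Δq/%ΔP ≈ 0.1150/-0.1325 ≈ -0.868.
|E| < 1: demand is inelastic over this range.

-0.868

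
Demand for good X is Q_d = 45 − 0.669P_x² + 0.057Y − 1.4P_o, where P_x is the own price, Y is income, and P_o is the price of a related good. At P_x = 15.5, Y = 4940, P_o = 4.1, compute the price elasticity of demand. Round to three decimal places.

-2.008

Evaluating quantity at (P_x, Y, P_o) gives Q_d = 45 − 0.669(15.5)² + 0.057(4940) − 1.4(4.1) = 45 − 160.7273 + 281.58 − 5.74 = 160.1128.
∂Q_d/∂P_x = −2·0.669·P_x = -20.739, so E_p = -20.739·(15.5/160.1128) ≈ -2.008.
|E_p| > 1: demand is elastic.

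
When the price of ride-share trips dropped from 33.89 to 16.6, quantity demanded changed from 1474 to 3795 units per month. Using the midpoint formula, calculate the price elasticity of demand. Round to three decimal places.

%ΔQ = (3795 − 1474)/[(1474 + 3795)/2] = 2321/2634.5 ≈ 0.8810.
%ΔP = (16.6 − 33.89)/[(33.89 + 16.6)/2] = -17.29/25.245 ≈ -0.6849.
Arc elasticity E = %ΔQ/%ΔP ≈ 0.8810/-0.6849 ≈ -1.286.
|E| > 1: demand is elastic over this range.

-1.286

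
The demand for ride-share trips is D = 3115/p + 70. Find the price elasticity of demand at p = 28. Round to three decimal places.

-0.614

At p = 28, D = 181.25.
dD/dp = −3115/p² = −3.9732.
Point elasticity E = (dD/dp)·(p/D) = -3.9732 × 28/181.25 ≈ -0.614.
|E| < 1, so demand is inelastic at this price.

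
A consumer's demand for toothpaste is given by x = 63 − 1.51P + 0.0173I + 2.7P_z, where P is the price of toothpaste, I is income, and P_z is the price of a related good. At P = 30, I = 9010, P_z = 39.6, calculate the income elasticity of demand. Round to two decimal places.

0.56

Substituting, x = 63 − 1.51(30) + 0.0173(9010) + 2.7(39.6) = 63 − 45.3 + 155.873 + 106.92 = 280.493.
∂x/∂I = +0.0173, so E_I = 0.0173·(9010/280.493) ≈ 0.56.
E_I ∈ (0,1): normal good (necessity).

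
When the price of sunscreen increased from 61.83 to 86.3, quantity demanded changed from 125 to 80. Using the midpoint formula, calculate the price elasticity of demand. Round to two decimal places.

-1.33

%Δq = (80 − 125)/[(125 + 80)/2] = -45/102.5 ≈ -0.4390.
%Δp = (86.3 − 61.83)/[(61.83 + 86.3)/2] = 24.47/74.065 ≈ 0.3304.
Arc elasticity E = %Δq/%Δp ≈ -0.4390/0.3304 ≈ -1.33.
|E| > 1: demand is elastic over this range.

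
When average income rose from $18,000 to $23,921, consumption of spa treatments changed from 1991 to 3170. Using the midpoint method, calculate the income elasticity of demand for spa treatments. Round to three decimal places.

1.617

%ΔQ = (3170 − 1991)/[(1991+3170)/2] = 1179/2580.5 ≈ 0.4569.
%ΔM = (23,921 − 18,000)/[(18,000+23,921)/2] = 5921/20960.5 ≈ 0.2825.
E_I = %ΔQ/%ΔM ≈ 1.617.
E_I > 1: normal good (luxury).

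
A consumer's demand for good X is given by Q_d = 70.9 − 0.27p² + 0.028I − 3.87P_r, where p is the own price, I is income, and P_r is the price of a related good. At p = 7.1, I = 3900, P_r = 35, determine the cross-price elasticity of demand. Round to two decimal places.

-4.36

At the given point, Q_d = 70.9 − 0.27(7.1)² + 0.028(3900) − 3.87(35) = 70.9 − 13.6107 + 109.2 − 135.45 = 31.0393.
∂Q_d/∂P_r = −3.87, so E_xy = -3.87·(35/31.0393) ≈ -4.36.
E_xy < 0: the goods are complements.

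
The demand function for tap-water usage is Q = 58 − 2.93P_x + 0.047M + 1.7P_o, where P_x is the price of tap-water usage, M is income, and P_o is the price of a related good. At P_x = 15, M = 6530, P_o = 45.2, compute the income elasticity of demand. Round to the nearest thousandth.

Q = 58 − 2.93(15) + 0.047(6530) + 1.7(45.2) = 58 − 43.95 + 306.91 + 76.84 = 397.8.
∂Q/∂M = +0.047, so E_I = 0.047·(6530/397.8) ≈ 0.772.
E_I ∈ (0,1): normal good (necessity).

0.772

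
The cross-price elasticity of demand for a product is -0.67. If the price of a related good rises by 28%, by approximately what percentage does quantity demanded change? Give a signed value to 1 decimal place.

-18.8

%ΔQ ≈ E × %ΔP_y = (-0.67) × (28%) ≈ -18.8%.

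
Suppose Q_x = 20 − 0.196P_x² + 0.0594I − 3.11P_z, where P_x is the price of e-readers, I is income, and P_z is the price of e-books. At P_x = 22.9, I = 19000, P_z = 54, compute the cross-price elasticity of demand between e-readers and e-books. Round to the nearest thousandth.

-0.191

Substituting, Q_x = 20 − 0.196(22.9)² + 0.0594(19000) − 3.11(54) = 20 − 102.7844 + 1128.6 − 167.94 = 877.8756.
∂Q_x/∂P_z = −3.11, so E_xy = -3.11·(54/877.8756) ≈ -0.191.
E_xy < 0: the goods are complements.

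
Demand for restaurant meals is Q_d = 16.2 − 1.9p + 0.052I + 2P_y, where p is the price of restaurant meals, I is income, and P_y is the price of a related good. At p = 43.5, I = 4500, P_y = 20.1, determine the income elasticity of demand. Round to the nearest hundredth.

Evaluating quantity at (p, I, P_y) gives Q_d = 16.2 − 1.9(43.5) + 0.052(4500) + 2(20.1) = 16.2 − 82.65 + 234 + 40.2 = 207.75.
∂Q_d/∂I = +0.052, so E_I = 0.052·(4500/207.75) ≈ 1.13.
E_I > 1: normal good (luxury).

1.13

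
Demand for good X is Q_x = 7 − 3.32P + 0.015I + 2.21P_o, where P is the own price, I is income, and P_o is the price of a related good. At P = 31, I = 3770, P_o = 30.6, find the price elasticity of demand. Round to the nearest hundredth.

-3.64

At the given point, Q_x = 7 − 3.32(31) + 0.015(3770) + 2.21(30.6) = 7 − 102.92 + 56.55 + 67.626 = 28.256.
∂Q_x/∂P = −3.32, so E_p = (−3.32)·(31/28.256) ≈ -3.64.
|E_p| > 1: demand is elastic.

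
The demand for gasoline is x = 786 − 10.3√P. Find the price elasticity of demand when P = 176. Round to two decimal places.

-0.11

At P = 176, x = 649.3551.
dx/dP = −10.3/(2√P) = −10.3/(2·13.2665).
Point elasticity E = (dx/dP)·(P/x) = -0.3882 × 176/649.3551 ≈ -0.11.
|E| < 1, so demand is inelastic at this price.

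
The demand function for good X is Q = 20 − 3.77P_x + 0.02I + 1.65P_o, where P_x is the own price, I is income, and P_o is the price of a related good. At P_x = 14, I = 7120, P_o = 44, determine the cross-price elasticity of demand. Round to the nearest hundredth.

Substituting, Q = 20 − 3.77(14) + 0.02(7120) + 1.65(44) = 20 − 52.78 + 142.4 + 72.6 = 182.22.
∂Q/∂P_o = +1.65, so E_xy = 1.65·(44/182.22) ≈ 0.40.
E_xy > 0: the goods are substitutes.

0.40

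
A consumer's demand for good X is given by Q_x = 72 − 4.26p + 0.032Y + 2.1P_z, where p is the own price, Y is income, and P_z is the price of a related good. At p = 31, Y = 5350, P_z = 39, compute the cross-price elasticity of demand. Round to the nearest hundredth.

0.42

Substituting, Q_x = 72 − 4.26(31) + 0.032(5350) + 2.1(39) = 72 − 132.06 + 171.2 + 81.9 = 193.04.
∂Q_x/∂P_z = +2.1, so E_xy = 2.1·(39/193.04) ≈ 0.42.
E_xy > 0: the goods are substitutes.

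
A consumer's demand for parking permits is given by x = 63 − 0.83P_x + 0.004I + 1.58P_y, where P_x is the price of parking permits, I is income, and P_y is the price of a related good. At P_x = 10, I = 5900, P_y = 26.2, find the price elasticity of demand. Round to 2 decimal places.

x = 63 − 0.83(10) + 0.004(5900) + 1.58(26.2) = 63 − 8.3 + 23.6 + 41.396 = 119.696.
∂x/∂P_x = −0.83, so E_p = (−0.83)·(10/119.696) ≈ -0.07.
|E_p| < 1: demand is inelastic.

-0.07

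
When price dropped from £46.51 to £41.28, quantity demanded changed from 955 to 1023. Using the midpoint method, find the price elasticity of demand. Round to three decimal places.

%Δq = (1023 − 955)/[(955 + 1023)/2] = 68/989 ≈ 0.0688.
%ΔP = (41.28 − 46.51)/[(46.51 + 41.28)/2] = -5.23/43.895 ≈ -0.1191.
Arc elasticity E = %Δq/%ΔP ≈ 0.0688/-0.1191 ≈ -0.577.
|E| < 1: demand is inelastic over this range.

-0.577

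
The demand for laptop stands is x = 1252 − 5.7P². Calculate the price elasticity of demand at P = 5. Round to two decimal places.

-0.26

At P = 5, x = 1109.5.
dx/dP = −2·5.7·P = −57.
Point elasticity E = (dx/dP)·(P/x) = -57 × 5/1109.5 ≈ -0.26.
|E| < 1, so demand is inelastic at this price.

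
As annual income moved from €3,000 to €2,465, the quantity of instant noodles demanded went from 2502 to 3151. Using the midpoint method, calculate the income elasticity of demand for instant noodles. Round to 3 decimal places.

%ΔQ = (3151 − 2502)/[(2502+3151)/2] = 649/2826.5 ≈ 0.2296.
%ΔI = (2,465 − 3,000)/[(3,000+2,465)/2] = -535/2732.5 ≈ -0.1958.
E_I = %ΔQ/%ΔI ≈ -1.173.
E_I < 0: inferior good.

-1.173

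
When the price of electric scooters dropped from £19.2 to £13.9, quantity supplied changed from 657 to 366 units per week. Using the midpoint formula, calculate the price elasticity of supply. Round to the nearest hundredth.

1.78

%ΔQ = (366 − 657)/[(657 + 366)/2] = -291/511.5 ≈ -0.5689.
%Δp = (13.9 − 19.2)/[(19.2 + 13.9)/2] = -5.3/16.55 ≈ -0.3202.
Arc elasticity E = %ΔQ/%Δp ≈ -0.5689/-0.3202 ≈ 1.78.
|E| > 1: supply is elastic over this range.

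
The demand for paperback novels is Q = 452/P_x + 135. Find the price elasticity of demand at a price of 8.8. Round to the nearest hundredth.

At P_x = 8.8, Q = 186.3636.
dQ/dP_x = −452/P_x² = −5.8368.
Point elasticity E = (dQ/dP_x)·(P_x/Q) = -5.8368 × 8.8/186.3636 ≈ -0.28.
|E| < 1, so demand is inelastic at this price.

-0.28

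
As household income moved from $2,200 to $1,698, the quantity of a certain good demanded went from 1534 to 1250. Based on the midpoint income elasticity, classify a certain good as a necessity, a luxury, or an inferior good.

necessity

%ΔQ = (1250 − 1534)/[(1534+1250)/2] = -284/1392 ≈ -0.2040.
%ΔM = (1,698 − 2,200)/[(2,200+1,698)/2] = -502/1949 ≈ -0.2576.
E_I = %ΔQ/%ΔM ≈ 0.792.
E_I ∈ (0,1): normal good (necessity).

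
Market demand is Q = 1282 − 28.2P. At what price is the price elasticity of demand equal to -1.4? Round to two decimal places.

26.52

Set −bP/(a − bP) = −1.4 ⇒ bP = 1.4(a − bP) ⇒ bP(1+1.4) = 1.4·a.
P = 1.4·1282/(28.2·2.4) ≈ 26.52.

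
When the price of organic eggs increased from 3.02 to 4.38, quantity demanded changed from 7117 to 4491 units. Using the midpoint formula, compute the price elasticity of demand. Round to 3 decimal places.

%Δq = (4491 − 7117)/[(7117 + 4491)/2] = -2626/5804 ≈ -0.4524.
%Δp = (4.38 − 3.02)/[(3.02 + 4.38)/2] = 1.36/3.7 ≈ 0.3676.
Arc elasticity E = %Δq/%Δp ≈ -0.4524/0.3676 ≈ -1.231.
|E| > 1: demand is elastic over this range.

-1.231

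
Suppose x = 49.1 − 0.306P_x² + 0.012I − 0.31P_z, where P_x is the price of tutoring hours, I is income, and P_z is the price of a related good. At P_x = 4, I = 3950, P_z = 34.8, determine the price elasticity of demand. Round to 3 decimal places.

-0.121

Substituting, x = 49.1 − 0.306(4)² + 0.012(3950) − 0.31(34.8) = 49.1 − 4.896 + 47.4 − 10.788 = 80.816.
∂x/∂P_x = −2·0.306·P_x = -2.448, so E_p = -2.448·(4/80.816) ≈ -0.121.
|E_p| < 1: demand is inelastic.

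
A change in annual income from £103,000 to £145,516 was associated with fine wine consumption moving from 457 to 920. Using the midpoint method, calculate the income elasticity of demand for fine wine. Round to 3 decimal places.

%ΔQ = (920 − 457)/[(457+920)/2] = 463/688.5 ≈ 0.6725.
%ΔM = (145,516 − 103,000)/[(103,000+145,516)/2] = 42516/124258 ≈ 0.3422.
E_I = %ΔQ/%ΔM ≈ 1.965.
E_I > 1: normal good (luxury).

1.965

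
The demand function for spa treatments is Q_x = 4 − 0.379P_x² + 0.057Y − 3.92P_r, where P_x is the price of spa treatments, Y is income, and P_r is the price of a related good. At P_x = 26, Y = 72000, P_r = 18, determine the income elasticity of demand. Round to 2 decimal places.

1.09

At the given point, Q_x = 4 − 0.379(26)² + 0.057(72000) − 3.92(18) = 4 − 256.204 + 4104 − 70.56 = 3781.236.
∂Q_x/∂Y = +0.057, so E_I = 0.057·(72000/3781.236) ≈ 1.09.
E_I > 1: normal good (luxury).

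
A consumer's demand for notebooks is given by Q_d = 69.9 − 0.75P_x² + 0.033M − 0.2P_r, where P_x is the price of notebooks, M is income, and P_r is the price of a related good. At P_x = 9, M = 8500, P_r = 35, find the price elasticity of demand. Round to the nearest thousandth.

-0.430

Evaluating quantity at (P_x, M, P_r) gives Q_d = 69.9 − 0.75(9)² + 0.033(8500) − 0.2(35) = 69.9 − 60.75 + 280.5 − 7 = 282.65.
∂Q_d/∂P_x = −2·0.75·P_x = -13.5, so E_p = -13.5·(9/282.65) ≈ -0.430.
|E_p| < 1: demand is inelastic.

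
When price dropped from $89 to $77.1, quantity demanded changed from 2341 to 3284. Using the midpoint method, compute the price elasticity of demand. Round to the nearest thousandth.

%ΔQ = (3284 − 2341)/[(2341 + 3284)/2] = 943/2812.5 ≈ 0.3353.
%Δp = (77.1 − 89)/[(89 + 77.1)/2] = -11.9/83.05 ≈ -0.1433.
Arc elasticity E = %ΔQ/%Δp ≈ 0.3353/-0.1433 ≈ -2.340.
|E| > 1: demand is elastic over this range.

-2.340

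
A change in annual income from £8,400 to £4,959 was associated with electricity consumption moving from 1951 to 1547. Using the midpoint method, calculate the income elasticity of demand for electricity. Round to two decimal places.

%ΔQ = (1547 − 1951)/[(1951+1547)/2] = -404/1749 ≈ -0.2310.
%ΔI = (4,959 − 8,400)/[(8,400+4,959)/2] = -3441/6679.5 ≈ -0.5152.
E_I = %ΔQ/%ΔI ≈ 0.45.
E_I ∈ (0,1): normal good (necessity).

0.45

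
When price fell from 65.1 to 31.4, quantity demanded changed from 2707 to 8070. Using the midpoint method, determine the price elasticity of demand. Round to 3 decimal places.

%ΔQ = (8070 − 2707)/[(2707 + 8070)/2] = 5363/5388.5 ≈ 0.9953.
%ΔP = (31.4 − 65.1)/[(65.1 + 31.4)/2] = -33.7/48.25 ≈ -0.6984.
Arc elasticity E = %ΔQ/%ΔP ≈ 0.9953/-0.6984 ≈ -1.425.
|E| > 1: demand is elastic over this range.

-1.425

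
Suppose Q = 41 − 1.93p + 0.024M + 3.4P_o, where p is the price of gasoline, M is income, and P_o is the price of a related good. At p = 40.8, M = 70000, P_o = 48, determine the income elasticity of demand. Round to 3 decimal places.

0.931

Evaluating quantity at (p, M, P_o) gives Q = 41 − 1.93(40.8) + 0.024(70000) + 3.4(48) = 41 − 78.744 + 1680 + 163.2 = 1805.456.
∂Q/∂M = +0.024, so E_I = 0.024·(70000/1805.456) ≈ 0.931.
E_I ∈ (0,1): normal good (necessity).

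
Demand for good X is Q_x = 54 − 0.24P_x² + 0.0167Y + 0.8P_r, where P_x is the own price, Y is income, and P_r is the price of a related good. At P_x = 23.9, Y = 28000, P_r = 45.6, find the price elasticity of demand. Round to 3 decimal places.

At the given point, Q_x = 54 − 0.24(23.9)² + 0.0167(28000) + 0.8(45.6) = 54 − 137.0904 + 467.6 + 36.48 = 420.9896.
∂Q_x/∂P_x = −2·0.24·P_x = -11.472, so E_p = -11.472·(23.9/420.9896) ≈ -0.651.
|E_p| < 1: demand is inelastic.

-0.651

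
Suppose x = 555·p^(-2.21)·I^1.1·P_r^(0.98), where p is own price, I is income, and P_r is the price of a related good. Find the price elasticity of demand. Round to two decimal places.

-2.21

For a Cobb–Douglas (constant-elasticity) form x = A·p^α·…, the elasticity with respect to p equals the exponent α at every point.
Here the exponent on p is -2.21, so the price elasticity of demand is -2.21.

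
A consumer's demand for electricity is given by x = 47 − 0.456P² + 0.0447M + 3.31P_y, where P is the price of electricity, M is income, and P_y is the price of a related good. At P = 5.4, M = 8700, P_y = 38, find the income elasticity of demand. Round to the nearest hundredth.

Evaluating quantity at (P, M, P_y) gives x = 47 − 0.456(5.4)² + 0.0447(8700) + 3.31(38) = 47 − 13.297 + 388.89 + 125.78 = 548.373.
∂x/∂M = +0.0447, so E_I = 0.0447·(8700/548.373) ≈ 0.71.
E_I ∈ (0,1): normal good (necessity).

0.71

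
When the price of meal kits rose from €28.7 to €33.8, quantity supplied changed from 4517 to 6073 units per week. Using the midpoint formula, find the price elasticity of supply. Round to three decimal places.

1.801

%Δq = (6073 − 4517)/[(4517 + 6073)/2] = 1556/5295 ≈ 0.2939.
%Δp = (33.8 − 28.7)/[(28.7 + 33.8)/2] = 5.1/31.25 ≈ 0.1632.
Arc elasticity E = %Δq/%Δp ≈ 0.2939/0.1632 ≈ 1.801.
|E| > 1: supply is elastic over this range.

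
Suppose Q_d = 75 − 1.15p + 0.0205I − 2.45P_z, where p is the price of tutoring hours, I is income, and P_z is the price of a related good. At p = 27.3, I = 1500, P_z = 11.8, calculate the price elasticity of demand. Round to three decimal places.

Q_d = 75 − 1.15(27.3) + 0.0205(1500) − 2.45(11.8) = 75 − 31.395 + 30.75 − 28.91 = 45.445.
∂Q_d/∂p = −1.15, so E_p = (−1.15)·(27.3/45.445) ≈ -0.691.
|E_p| < 1: demand is inelastic.

-0.691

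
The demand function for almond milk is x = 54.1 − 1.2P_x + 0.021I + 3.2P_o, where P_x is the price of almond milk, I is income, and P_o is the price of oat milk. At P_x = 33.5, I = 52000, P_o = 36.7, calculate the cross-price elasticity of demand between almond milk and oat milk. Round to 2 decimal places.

Evaluating quantity at (P_x, I, P_o) gives x = 54.1 − 1.2(33.5) + 0.021(52000) + 3.2(36.7) = 54.1 − 40.2 + 1092 + 117.44 = 1223.34.
∂x/∂P_o = +3.2, so E_xy = 3.2·(36.7/1223.34) ≈ 0.10.
E_xy > 0: the goods are substitutes.

0.10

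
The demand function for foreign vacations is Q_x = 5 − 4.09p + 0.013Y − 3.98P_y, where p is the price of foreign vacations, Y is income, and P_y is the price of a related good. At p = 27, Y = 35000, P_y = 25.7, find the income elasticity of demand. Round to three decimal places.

First evaluate Q_x: 5 − 4.09(27) + 0.013(35000) − 3.98(25.7) = 5 − 110.43 + 455 − 102.286 = 247.284.
∂Q_x/∂Y = +0.013, so E_I = 0.013·(35000/247.284) ≈ 1.840.
E_I > 1: normal good (luxury).

1.840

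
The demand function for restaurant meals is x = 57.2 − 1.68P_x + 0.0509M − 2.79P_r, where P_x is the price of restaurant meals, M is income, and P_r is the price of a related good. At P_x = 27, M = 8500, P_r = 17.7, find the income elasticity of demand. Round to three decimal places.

1.095

x = 57.2 − 1.68(27) + 0.0509(8500) − 2.79(17.7) = 57.2 − 45.36 + 432.65 − 49.383 = 395.107.
∂x/∂M = +0.0509, so E_I = 0.0509·(8500/395.107) ≈ 1.095.
E_I > 1: normal good (luxury).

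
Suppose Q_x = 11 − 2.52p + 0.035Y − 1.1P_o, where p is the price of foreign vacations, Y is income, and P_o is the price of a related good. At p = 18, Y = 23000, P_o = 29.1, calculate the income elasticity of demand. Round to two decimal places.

First evaluate Q_x: 11 − 2.52(18) + 0.035(23000) − 1.1(29.1) = 11 − 45.36 + 805 − 32.01 = 738.63.
∂Q_x/∂Y = +0.035, so E_I = 0.035·(23000/738.63) ≈ 1.09.
E_I > 1: normal good (luxury).

1.09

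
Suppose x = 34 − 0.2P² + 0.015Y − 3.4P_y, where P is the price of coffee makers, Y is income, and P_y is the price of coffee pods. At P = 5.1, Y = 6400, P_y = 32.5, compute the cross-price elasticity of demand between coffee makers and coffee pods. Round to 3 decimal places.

-7.728

Evaluating quantity at (P, Y, P_y) gives x = 34 − 0.2(5.1)² + 0.015(6400) − 3.4(32.5) = 34 − 5.202 + 96 − 110.5 = 14.298.
∂x/∂P_y = −3.4, so E_xy = -3.4·(32.5/14.298) ≈ -7.728.
E_xy < 0: the goods are complements.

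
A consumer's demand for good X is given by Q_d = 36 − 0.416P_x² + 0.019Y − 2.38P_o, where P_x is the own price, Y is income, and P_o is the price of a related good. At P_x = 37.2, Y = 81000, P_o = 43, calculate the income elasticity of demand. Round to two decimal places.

1.72

First evaluate Q_d: 36 − 0.416(37.2)² + 0.019(81000) − 2.38(43) = 36 − 575.6774 + 1539 − 102.34 = 896.9826.
∂Q_d/∂Y = +0.019, so E_I = 0.019·(81000/896.9826) ≈ 1.72.
E_I > 1: normal good (luxury).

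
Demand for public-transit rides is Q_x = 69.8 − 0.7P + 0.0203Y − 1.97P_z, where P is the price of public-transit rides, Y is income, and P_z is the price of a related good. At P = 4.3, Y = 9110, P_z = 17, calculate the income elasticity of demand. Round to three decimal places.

At the given point, Q_x = 69.8 − 0.7(4.3) + 0.0203(9110) − 1.97(17) = 69.8 − 3.01 + 184.933 − 33.49 = 218.233.
∂Q_x/∂Y = +0.0203, so E_I = 0.0203·(9110/218.233) ≈ 0.847.
E_I ∈ (0,1): normal good (necessity).

0.847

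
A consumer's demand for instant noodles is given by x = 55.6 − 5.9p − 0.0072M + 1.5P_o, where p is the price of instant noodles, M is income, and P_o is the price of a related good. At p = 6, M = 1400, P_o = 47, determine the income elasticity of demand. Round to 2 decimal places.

Evaluating quantity at (p, M, P_o) gives x = 55.6 − 5.9(6) − 0.0072(1400) + 1.5(47) = 55.6 − 35.4 − 10.08 + 70.5 = 80.62.
∂x/∂M = −0.0072, so E_I = -0.0072·(1400/80.62) ≈ -0.13.
E_I < 0: inferior good.

-0.13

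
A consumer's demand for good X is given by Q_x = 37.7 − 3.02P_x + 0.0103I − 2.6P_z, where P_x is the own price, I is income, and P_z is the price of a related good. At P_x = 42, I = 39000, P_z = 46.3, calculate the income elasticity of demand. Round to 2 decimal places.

2.09

Substituting, Q_x = 37.7 − 3.02(42) + 0.0103(39000) − 2.6(46.3) = 37.7 − 126.84 + 401.7 − 120.38 = 192.18.
∂Q_x/∂I = +0.0103, so E_I = 0.0103·(39000/192.18) ≈ 2.09.
E_I > 1: normal good (luxury).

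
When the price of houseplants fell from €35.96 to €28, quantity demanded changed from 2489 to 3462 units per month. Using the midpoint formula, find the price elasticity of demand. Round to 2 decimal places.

%Δq = (3462 − 2489)/[(2489 + 3462)/2] = 973/2975.5 ≈ 0.3270.
%Δp = (28 − 35.96)/[(35.96 + 28)/2] = -7.96/31.98 ≈ -0.2489.
Arc elasticity E = %Δq/%Δp ≈ 0.3270/-0.2489 ≈ -1.31.
|E| > 1: demand is elastic over this range.

-1.31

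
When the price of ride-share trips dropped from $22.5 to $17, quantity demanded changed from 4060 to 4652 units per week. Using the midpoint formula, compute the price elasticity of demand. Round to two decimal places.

-0.49

%ΔQ = (4652 − 4060)/[(4060 + 4652)/2] = 592/4356 ≈ 0.1359.
%Δp = (17 − 22.5)/[(22.5 + 17)/2] = -5.5/19.75 ≈ -0.2785.
Arc elasticity E = %ΔQ/%Δp ≈ 0.1359/-0.2785 ≈ -0.49.
|E| < 1: demand is inelastic over this range.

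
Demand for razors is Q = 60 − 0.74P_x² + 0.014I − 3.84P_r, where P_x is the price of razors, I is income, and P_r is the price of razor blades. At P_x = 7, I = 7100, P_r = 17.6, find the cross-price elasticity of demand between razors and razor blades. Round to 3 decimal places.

Q = 60 − 0.74(7)² + 0.014(7100) − 3.84(17.6) = 60 − 36.26 + 99.4 − 67.584 = 55.556.
∂Q/∂P_r = −3.84, so E_xy = -3.84·(17.6/55.556) ≈ -1.217.
E_xy < 0: the goods are complements.

-1.217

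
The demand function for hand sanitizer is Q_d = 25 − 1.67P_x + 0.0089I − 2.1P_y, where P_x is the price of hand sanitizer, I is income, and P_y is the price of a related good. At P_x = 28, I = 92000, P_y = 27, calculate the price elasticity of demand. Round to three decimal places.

-0.063

Evaluating quantity at (P_x, I, P_y) gives Q_d = 25 − 1.67(28) + 0.0089(92000) − 2.1(27) = 25 − 46.76 + 818.8 − 56.7 = 740.34.
∂Q_d/∂P_x = −1.67, so E_p = (−1.67)·(28/740.34) ≈ -0.063.
|E_p| < 1: demand is inelastic.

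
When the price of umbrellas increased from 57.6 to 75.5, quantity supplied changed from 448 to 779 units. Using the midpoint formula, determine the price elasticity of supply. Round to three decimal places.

2.006

%ΔQ = (779 − 448)/[(448 + 779)/2] = 331/613.5 ≈ 0.5395.
%Δp = (75.5 − 57.6)/[(57.6 + 75.5)/2] = 17.9/66.55 ≈ 0.2690.
Arc elasticity E = %ΔQ/%Δp ≈ 0.5395/0.2690 ≈ 2.006.
|E| > 1: supply is elastic over this range.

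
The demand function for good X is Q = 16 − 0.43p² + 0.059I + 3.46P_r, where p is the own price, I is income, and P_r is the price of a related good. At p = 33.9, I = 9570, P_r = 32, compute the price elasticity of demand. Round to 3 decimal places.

-5.012

Evaluating quantity at (p, I, P_r) gives Q = 16 − 0.43(33.9)² + 0.059(9570) + 3.46(32) = 16 − 494.1603 + 564.63 + 110.72 = 197.1897.
∂Q/∂p = −2·0.43·p = -29.154, so E_p = -29.154·(33.9/197.1897) ≈ -5.012.
|E_p| > 1: demand is elastic.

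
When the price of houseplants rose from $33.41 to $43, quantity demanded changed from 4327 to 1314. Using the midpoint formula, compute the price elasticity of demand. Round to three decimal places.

-4.256

%ΔQ = (1314 − 4327)/[(4327 + 1314)/2] = -3013/2820.5 ≈ -1.0683.
%Δp = (43 − 33.41)/[(33.41 + 43)/2] = 9.59/38.205 ≈ 0.2510.
Arc elasticity E = %ΔQ/%Δp ≈ -1.0683/0.2510 ≈ -4.256.
|E| > 1: demand is elastic over this range.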